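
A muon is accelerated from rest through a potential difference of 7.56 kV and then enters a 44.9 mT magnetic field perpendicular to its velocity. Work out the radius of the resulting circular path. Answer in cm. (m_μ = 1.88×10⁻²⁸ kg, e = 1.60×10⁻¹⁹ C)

The kinetic energy gained is K = qV = (1×1.60×10^-19)(7560) = 1.21×10^-15 J.
v = √(2K/m) = 3.59×10^6 m/s.
r = mv/(qB) = (1.88×10^-28)(3.59×10^6) / [(1×1.60×10^-19)(0.0449)] = 0.0939 m.

r ≈ 9.39 cm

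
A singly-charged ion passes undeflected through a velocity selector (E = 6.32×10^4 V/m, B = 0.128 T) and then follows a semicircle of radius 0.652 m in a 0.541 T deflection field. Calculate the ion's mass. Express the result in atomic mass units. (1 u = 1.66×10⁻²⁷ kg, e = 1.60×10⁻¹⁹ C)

m ≈ 68.9 u

v = E/B₁ = 4.94×10^5 m/s.
From r = mv/(qB₂), m = qB₂r/v = (1×1.60×10^-19)(0.541)(0.652) / (4.94×10^5) = 1.14×10^-25 kg.
In atomic mass units: m = 1.14×10^-25 / 1.66×10^-27 = 68.9 u.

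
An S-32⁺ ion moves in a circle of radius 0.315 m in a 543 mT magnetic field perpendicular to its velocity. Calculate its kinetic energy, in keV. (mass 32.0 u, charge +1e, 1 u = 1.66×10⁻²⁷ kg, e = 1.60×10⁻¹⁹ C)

K ≈ 44.1 keV

v = qBr/m = (1×1.60×10^-19)(0.543)(0.315) / (5.31×10^-26) = 5.15×10^5 m/s.
K = ½mv² = 0.5·(5.31×10^-26)·(5.15×10^5)² = 7.05×10^-15 J = 44.1 keV.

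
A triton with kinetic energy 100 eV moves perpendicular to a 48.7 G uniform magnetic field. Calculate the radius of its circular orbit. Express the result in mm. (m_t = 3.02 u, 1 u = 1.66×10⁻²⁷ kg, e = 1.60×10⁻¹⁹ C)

Convert the energy: K = 100 eV = 1.60×10^-17 J.
v = √(2K/m) = √(2·1.60×10^-17/5.01×10^-27) = 7.99×10^4 m/s.
r = mv/(qB) = (5.01×10^-27)(7.99×10^4) / [(1×1.60×10^-19)(4.87×10^-3)] = 0.514 m.

r ≈ 514 mm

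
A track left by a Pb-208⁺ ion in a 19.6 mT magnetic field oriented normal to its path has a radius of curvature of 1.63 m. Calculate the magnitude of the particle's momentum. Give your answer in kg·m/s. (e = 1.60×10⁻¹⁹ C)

Since qvB = mv²/r, the momentum p = mv = qBr.
p = (1×1.60×10^-19)(0.0196)(1.63) = 5.11×10^-21 kg·m/s.

p ≈ 5.11×10^-21 kg·m/s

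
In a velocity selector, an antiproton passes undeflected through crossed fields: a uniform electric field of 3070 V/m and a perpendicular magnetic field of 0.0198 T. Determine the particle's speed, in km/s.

For zero net force, qE = qvB, so v = E/B.
v = (3070) / (0.0198) = 1.55×10^5 m/s.

v ≈ 155 km/s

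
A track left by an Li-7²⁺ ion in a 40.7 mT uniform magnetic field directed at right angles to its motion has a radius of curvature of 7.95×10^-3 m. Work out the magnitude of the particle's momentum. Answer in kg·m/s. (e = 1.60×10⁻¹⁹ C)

Since qvB = mv²/r, the momentum p = mv = qBr.
p = (2×1.60×10^-19)(0.0407)(7.95×10^-3) = 1.04×10^-22 kg·m/s.

p ≈ 1.04×10^-22 kg·m/s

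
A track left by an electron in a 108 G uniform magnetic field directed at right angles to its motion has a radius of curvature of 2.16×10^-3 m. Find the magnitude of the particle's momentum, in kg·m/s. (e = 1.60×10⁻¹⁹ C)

Since qvB = mv²/r, the momentum p = mv = qBr.
p = (1×1.60×10^-19)(0.0108)(2.16×10^-3) = 3.73×10^-24 kg·m/s.

p ≈ 3.73×10^-24 kg·m/s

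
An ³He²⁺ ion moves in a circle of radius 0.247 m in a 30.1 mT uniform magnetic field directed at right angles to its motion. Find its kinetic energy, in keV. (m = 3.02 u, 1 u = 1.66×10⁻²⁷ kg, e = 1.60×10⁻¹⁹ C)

v = qBr/m = (2×1.60×10^-19)(0.0301)(0.247) / (5.01×10^-27) = 4.75×10^5 m/s.
K = ½mv² = 0.5·(5.01×10^-27)·(4.75×10^5)² = 5.65×10^-16 J = 3.53 keV.

K ≈ 3.53 keV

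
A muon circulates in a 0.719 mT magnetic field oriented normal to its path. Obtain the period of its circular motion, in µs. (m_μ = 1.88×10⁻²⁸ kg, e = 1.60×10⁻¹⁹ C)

T ≈ 10.3 µs

The cyclotron period is independent of speed: T = 2πm/(qB).
T = 2π(1.88×10^-28) / [(1×1.60×10^-19)(7.19×10^-4)] = 1.03×10^-5 s.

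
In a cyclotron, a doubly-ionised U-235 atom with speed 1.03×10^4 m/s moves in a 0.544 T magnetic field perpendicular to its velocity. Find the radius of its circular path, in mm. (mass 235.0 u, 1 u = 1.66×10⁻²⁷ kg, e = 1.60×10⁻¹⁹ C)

r ≈ 23.1 mm

The magnetic force provides the centripetal force: qvB = mv²/r, so r = mv/(qB).
r = (3.90×10^-25 kg)(1.03×10^4 m/s) / [(2×1.60×10^-19 C)(0.544 T)] = 0.0231 m.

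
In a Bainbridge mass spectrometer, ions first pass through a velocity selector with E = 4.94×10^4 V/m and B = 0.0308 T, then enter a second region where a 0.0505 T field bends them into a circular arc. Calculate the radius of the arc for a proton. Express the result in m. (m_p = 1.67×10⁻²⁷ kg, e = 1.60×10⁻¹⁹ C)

The selector passes v = E/B = 4.94×10^4/0.0308 = 1.60×10^6 m/s.
In the deflection region, r = mv/(qB₂) = (1.67×10^-27)(1.60×10^6) / [(1×1.60×10^-19)(0.0505)] = 0.331 m.

r ≈ 0.331 m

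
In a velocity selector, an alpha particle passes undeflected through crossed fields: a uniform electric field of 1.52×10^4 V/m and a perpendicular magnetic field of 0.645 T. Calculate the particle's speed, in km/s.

v ≈ 23.6 km/s

For zero net force, qE = qvB, so v = E/B.
v = (1.52×10^4) / (0.645) = 2.36×10^4 m/s.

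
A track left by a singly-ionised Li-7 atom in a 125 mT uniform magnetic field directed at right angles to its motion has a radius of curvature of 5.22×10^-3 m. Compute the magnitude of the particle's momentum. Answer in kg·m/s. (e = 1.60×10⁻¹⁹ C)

Since qvB = mv²/r, the momentum p = mv = qBr.
p = (1×1.60×10^-19)(0.125)(5.22×10^-3) = 1.04×10^-22 kg·m/s.

p ≈ 1.04×10^-22 kg·m/s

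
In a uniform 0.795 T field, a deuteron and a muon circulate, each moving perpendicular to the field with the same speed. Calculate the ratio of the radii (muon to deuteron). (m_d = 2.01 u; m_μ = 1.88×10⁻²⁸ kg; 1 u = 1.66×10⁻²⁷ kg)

r = mv/(qB) ⇒ at equal v, r ∝ m/q.
r_{muon}/r_{deuteron} = 0.0563.

ratio ≈ 0.0563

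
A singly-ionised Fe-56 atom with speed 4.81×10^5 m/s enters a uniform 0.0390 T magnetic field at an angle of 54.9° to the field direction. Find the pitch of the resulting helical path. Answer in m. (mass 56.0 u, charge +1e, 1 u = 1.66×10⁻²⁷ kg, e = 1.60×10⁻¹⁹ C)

pitch ≈ 25.9 m

The velocity component along B is v∥ = v cos54.9° = 2.77×10^5 m/s.
The cyclotron period T = 2πm/(qB) = 9.36×10^-5 s is set by m, q, B alone.
Pitch = v∥·T = (2.77×10^5)(9.36×10^-5) = 25.9 m.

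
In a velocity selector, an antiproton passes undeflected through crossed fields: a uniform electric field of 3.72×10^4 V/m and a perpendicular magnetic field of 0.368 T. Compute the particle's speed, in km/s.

v ≈ 101 km/s

For zero net force, qE = qvB, so v = E/B.
v = (3.72×10^4) / (0.368) = 1.01×10^5 m/s.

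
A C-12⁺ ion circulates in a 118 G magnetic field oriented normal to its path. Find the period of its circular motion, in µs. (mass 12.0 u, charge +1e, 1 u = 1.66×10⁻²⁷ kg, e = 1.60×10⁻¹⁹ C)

T ≈ 66.3 µs

The cyclotron period is independent of speed: T = 2πm/(qB).
T = 2π(1.99×10^-26) / [(1×1.60×10^-19)(0.0118)] = 6.63×10^-5 s.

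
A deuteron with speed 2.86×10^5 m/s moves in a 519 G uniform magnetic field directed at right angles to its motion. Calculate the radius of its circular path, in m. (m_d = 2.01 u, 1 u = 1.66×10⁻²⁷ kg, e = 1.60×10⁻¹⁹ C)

The magnetic force provides the centripetal force: qvB = mv²/r, so r = mv/(qB).
r = (3.34×10^-27 kg)(2.86×10^5 m/s) / [(1×1.60×10^-19 C)(0.0519 T)] = 0.115 m.

r ≈ 0.115 m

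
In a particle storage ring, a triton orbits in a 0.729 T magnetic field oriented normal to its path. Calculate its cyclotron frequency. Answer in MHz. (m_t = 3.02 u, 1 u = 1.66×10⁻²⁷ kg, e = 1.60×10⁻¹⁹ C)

f = qB/(2πm) = (1×1.60×10^-19)(0.729) / [2π(5.01×10^-27)] = 3.70×10^6 Hz.

f ≈ 3.70 MHz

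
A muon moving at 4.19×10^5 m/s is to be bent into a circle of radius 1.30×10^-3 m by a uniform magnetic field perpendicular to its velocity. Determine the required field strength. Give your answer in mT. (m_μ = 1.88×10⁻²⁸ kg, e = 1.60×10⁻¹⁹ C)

qvB = mv²/r gives B = mv/(qr).
B = (1.88×10^-28)(4.19×10^5) / [(1×1.60×10^-19)(1.30×10^-3)] = 0.379 T.

B ≈ 379 mT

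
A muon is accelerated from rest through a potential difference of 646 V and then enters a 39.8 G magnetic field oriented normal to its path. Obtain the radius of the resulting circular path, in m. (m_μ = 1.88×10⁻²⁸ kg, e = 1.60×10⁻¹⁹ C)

r ≈ 0.310 m

The kinetic energy gained is K = qV = (1×1.60×10^-19)(646) = 1.03×10^-16 J.
v = √(2K/m) = 1.05×10^6 m/s.
r = mv/(qB) = (1.88×10^-28)(1.05×10^6) / [(1×1.60×10^-19)(3.98×10^-3)] = 0.310 m.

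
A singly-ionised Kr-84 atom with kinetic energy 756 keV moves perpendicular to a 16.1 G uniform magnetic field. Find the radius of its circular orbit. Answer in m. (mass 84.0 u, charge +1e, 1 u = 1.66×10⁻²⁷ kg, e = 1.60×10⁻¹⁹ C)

Convert the energy: K = 756 keV = 1.21×10^-13 J.
v = √(2K/m) = √(2·1.21×10^-13/1.39×10^-25) = 1.32×10^6 m/s.
r = mv/(qB) = (1.39×10^-25)(1.32×10^6) / [(1×1.60×10^-19)(1.61×10^-3)] = 713 m.

r ≈ 713 m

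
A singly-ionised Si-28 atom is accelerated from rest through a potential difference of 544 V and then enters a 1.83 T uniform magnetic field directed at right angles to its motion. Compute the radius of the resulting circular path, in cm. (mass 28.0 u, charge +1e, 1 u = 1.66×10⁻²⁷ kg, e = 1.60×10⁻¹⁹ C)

The kinetic energy gained is K = qV = (1×1.60×10^-19)(544) = 8.70×10^-17 J.
v = √(2K/m) = 6.12×10^4 m/s.
r = mv/(qB) = (4.65×10^-26)(6.12×10^4) / [(1×1.60×10^-19)(1.83)] = 9.71×10^-3 m.

r ≈ 0.971 cm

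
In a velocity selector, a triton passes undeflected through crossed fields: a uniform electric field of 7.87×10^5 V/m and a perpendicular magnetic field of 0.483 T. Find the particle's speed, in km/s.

v ≈ 1630 km/s

For zero net force, qE = qvB, so v = E/B.
v = (7.87×10^5) / (0.483) = 1.63×10^6 m/s.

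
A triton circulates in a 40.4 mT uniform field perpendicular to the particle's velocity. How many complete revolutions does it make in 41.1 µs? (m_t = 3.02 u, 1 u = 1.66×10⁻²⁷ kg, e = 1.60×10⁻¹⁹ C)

T = 2πm/(qB) = 2π(5.0132×10^-27) / [(1×1.60×10^-19)(0.0404)] = 4.8730×10^-6 s.
N = t/T = 4.11×10^-5 / 4.8730×10^-6 ≈ 8.43, so 8 complete revolutions.

N = 8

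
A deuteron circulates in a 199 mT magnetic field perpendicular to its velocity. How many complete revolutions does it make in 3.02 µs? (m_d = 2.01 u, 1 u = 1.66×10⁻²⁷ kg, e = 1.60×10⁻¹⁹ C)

T = 2πm/(qB) = 2π(3.3366×10^-27) / [(1×1.60×10^-19)(0.199)] = 6.5843×10^-7 s.
N = t/T = 3.02×10^-6 / 6.5843×10^-7 ≈ 4.59, so 4 complete revolutions.

N = 4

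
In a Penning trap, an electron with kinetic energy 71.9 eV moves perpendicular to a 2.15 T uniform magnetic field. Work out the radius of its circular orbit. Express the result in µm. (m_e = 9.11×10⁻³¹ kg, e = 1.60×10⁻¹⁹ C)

Convert the energy: K = 71.9 eV = 1.15×10^-17 J.
v = √(2K/m) = √(2·1.15×10^-17/9.11×10^-31) = 5.03×10^6 m/s.
r = mv/(qB) = (9.11×10^-31)(5.03×10^6) / [(1×1.60×10^-19)(2.15)] = 1.33×10^-5 m.

r ≈ 13.3 µm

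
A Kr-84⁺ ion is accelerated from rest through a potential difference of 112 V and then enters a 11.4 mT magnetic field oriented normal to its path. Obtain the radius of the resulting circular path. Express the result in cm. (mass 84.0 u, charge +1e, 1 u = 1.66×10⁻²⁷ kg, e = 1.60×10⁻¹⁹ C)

r ≈ 123 cm

The kinetic energy gained is K = qV = (1×1.60×10^-19)(112) = 1.79×10^-17 J.
v = √(2K/m) = 1.60×10^4 m/s.
r = mv/(qB) = (1.39×10^-25)(1.60×10^4) / [(1×1.60×10^-19)(0.0114)] = 1.23 m.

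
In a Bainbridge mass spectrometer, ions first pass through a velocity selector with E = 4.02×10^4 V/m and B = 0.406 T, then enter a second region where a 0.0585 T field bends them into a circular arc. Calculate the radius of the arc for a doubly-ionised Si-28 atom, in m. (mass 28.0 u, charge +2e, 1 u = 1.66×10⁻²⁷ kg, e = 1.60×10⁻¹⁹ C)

r ≈ 0.246 m

The selector passes v = E/B = 4.02×10^4/0.406 = 9.90×10^4 m/s.
In the deflection region, r = mv/(qB₂) = (4.65×10^-26)(9.90×10^4) / [(2×1.60×10^-19)(0.0585)] = 0.246 m.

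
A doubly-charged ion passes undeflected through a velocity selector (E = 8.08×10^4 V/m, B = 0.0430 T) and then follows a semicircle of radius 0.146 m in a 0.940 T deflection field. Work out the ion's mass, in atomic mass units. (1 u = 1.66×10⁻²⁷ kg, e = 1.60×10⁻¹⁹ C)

m ≈ 14.1 u

v = E/B₁ = 1.88×10^6 m/s.
From r = mv/(qB₂), m = qB₂r/v = (2×1.60×10^-19)(0.940)(0.146) / (1.88×10^6) = 2.34×10^-26 kg.
In atomic mass units: m = 2.34×10^-26 / 1.66×10^-27 = 14.1 u.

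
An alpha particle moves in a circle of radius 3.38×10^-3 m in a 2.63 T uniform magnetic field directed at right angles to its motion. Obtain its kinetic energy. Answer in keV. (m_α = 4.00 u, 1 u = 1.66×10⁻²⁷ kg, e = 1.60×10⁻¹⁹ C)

K ≈ 3.81 keV

v = qBr/m = (2×1.60×10^-19)(2.63)(3.38×10^-3) / (6.64×10^-27) = 4.28×10^5 m/s.
K = ½mv² = 0.5·(6.64×10^-27)·(4.28×10^5)² = 6.09×10^-16 J = 3.81 keV.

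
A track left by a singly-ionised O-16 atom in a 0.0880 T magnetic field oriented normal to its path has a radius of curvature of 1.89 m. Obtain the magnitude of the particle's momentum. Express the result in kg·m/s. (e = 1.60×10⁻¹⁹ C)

Since qvB = mv²/r, the momentum p = mv = qBr.
p = (1×1.60×10^-19)(0.0880)(1.89) = 2.66×10^-20 kg·m/s.

p ≈ 2.66×10^-20 kg·m/s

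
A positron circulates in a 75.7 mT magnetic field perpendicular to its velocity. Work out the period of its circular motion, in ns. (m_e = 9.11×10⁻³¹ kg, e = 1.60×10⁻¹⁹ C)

The cyclotron period is independent of speed: T = 2πm/(qB).
T = 2π(9.11×10^-31) / [(1×1.60×10^-19)(0.0757)] = 4.73×10^-10 s.

T ≈ 0.473 ns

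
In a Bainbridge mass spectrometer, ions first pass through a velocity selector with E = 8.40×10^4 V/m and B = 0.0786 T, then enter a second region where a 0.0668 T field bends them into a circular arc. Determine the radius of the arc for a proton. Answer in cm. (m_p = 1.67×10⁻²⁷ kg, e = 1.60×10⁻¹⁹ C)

r ≈ 16.7 cm

The selector passes v = E/B = 8.40×10^4/0.0786 = 1.07×10^6 m/s.
In the deflection region, r = mv/(qB₂) = (1.67×10^-27)(1.07×10^6) / [(1×1.60×10^-19)(0.0668)] = 0.167 m.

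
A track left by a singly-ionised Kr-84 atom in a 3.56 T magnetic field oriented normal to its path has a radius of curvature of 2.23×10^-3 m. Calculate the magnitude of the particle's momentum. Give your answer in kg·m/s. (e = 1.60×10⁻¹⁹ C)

Since qvB = mv²/r, the momentum p = mv = qBr.
p = (1×1.60×10^-19)(3.56)(2.23×10^-3) = 1.27×10^-21 kg·m/s.

p ≈ 1.27×10^-21 kg·m/s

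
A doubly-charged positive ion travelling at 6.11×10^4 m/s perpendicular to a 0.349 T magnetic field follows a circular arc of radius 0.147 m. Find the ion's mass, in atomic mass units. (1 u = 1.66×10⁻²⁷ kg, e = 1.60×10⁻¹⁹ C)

qvB = mv²/r ⇒ m = qBr/v.
m = (2×1.60×10^-19)(0.349)(0.147) / (6.11×10^4) = 2.69×10^-25 kg = 162 u.

m ≈ 162 u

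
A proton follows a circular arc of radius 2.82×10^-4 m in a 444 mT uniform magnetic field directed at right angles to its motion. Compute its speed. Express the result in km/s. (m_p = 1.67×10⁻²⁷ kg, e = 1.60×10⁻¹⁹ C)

v ≈ 12.0 km/s

From qvB = mv²/r, v = qBr/m.
v = (1×1.60×10^-19)(0.444)(2.82×10^-4) / (1.67×10^-27) = 1.20×10^4 m/s.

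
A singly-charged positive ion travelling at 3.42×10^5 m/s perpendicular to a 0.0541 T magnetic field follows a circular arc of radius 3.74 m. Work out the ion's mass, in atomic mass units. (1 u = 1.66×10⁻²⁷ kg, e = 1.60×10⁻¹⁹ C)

m ≈ 57.0 u

qvB = mv²/r ⇒ m = qBr/v.
m = (1×1.60×10^-19)(0.0541)(3.74) / (3.42×10^5) = 9.47×10^-26 kg = 57.0 u.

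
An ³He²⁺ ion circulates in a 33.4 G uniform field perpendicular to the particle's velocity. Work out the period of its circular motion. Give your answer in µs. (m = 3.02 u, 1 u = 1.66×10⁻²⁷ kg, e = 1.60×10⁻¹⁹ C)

T ≈ 29.5 µs

The cyclotron period is independent of speed: T = 2πm/(qB).
T = 2π(5.01×10^-27) / [(2×1.60×10^-19)(3.34×10^-3)] = 2.95×10^-5 s.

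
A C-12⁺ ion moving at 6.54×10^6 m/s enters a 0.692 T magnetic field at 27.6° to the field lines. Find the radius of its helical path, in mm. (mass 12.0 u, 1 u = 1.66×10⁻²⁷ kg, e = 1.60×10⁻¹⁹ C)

r ≈ 545 mm

Only the perpendicular component v⊥ = v sin27.6° = 3.03×10^6 m/s is bent by the field.
r = m v⊥ /(qB) = (1.99×10^-26)(3.03×10^6) / [(1×1.60×10^-19)(0.692)] = 0.545 m.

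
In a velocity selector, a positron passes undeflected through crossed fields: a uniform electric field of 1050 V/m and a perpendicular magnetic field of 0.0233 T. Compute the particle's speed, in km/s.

v ≈ 45.1 km/s

For zero net force, qE = qvB, so v = E/B.
v = (1050) / (0.0233) = 4.51×10^4 m/s.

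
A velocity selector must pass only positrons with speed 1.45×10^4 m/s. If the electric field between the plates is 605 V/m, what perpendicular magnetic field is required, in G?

qE = qvB ⇒ B = E/v = (605) / (1.45×10^4) = 0.0417 T.

B ≈ 417 G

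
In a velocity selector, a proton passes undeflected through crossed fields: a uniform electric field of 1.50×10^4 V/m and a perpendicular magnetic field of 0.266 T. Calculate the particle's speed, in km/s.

For zero net force, qE = qvB, so v = E/B.
v = (1.50×10^4) / (0.266) = 5.64×10^4 m/s.

v ≈ 56.4 km/s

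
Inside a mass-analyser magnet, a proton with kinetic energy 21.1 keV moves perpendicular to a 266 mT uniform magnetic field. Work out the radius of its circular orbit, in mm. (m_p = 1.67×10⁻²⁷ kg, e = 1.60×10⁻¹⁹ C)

Convert the energy: K = 21.1 keV = 3.38×10^-15 J.
v = √(2K/m) = √(2·3.38×10^-15/1.67×10^-27) = 2.01×10^6 m/s.
r = mv/(qB) = (1.67×10^-27)(2.01×10^6) / [(1×1.60×10^-19)(0.266)] = 0.0789 m.

r ≈ 78.9 mm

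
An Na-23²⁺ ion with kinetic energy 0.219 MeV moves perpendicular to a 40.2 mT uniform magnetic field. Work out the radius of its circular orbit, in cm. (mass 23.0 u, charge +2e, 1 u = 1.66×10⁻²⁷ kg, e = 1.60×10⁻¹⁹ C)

Convert the energy: K = 0.219 MeV = 3.50×10^-14 J.
v = √(2K/m) = √(2·3.50×10^-14/3.82×10^-26) = 1.35×10^6 m/s.
r = mv/(qB) = (3.82×10^-26)(1.35×10^6) / [(2×1.60×10^-19)(0.0402)] = 4.02 m.

r ≈ 402 cm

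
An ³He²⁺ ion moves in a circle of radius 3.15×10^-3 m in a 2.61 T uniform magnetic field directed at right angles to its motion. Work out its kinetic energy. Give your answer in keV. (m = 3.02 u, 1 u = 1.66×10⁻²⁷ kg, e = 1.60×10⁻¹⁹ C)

v = qBr/m = (2×1.60×10^-19)(2.61)(3.15×10^-3) / (5.01×10^-27) = 5.25×10^5 m/s.
K = ½mv² = 0.5·(5.01×10^-27)·(5.25×10^5)² = 6.90×10^-16 J = 4.31 keV.

K ≈ 4.31 keV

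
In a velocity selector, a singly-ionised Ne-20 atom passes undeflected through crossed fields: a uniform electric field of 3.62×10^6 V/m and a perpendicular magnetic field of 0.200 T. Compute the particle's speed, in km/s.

For zero net force, qE = qvB, so v = E/B.
v = (3.62×10^6) / (0.200) = 1.81×10^7 m/s.

v ≈ 18100 km/s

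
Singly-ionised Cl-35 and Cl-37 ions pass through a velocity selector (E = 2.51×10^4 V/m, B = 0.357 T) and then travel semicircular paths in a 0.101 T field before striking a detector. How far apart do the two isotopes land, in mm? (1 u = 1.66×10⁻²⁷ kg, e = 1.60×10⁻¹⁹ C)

Both emerge at v = E/B₁ = 7.03×10^4 m/s.
r = mv/(qB₂), so r₁ = 0.2528 m and r₂ = 0.2672 m, giving Δr = 0.0144 m.
After a semicircle each ion lands a diameter 2r from the entry slit, so the separation is 2Δr = 0.0289 m.

Δd ≈ 28.9 mm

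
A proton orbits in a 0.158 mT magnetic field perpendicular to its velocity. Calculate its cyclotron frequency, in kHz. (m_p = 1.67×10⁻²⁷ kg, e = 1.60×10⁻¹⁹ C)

f ≈ 2.41 kHz

f = qB/(2πm) = (1×1.60×10^-19)(1.58×10^-4) / [2π(1.67×10^-27)] = 2410 Hz.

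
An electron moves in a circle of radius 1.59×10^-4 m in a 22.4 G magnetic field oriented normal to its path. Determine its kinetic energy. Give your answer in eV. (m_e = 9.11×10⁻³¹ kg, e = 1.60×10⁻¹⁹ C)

v = qBr/m = (1×1.60×10^-19)(2.24×10^-3)(1.59×10^-4) / (9.11×10^-31) = 6.26×10^4 m/s.
K = ½mv² = 0.5·(9.11×10^-31)·(6.26×10^4)² = 1.78×10^-21 J = 0.0111 eV.

K ≈ 0.0111 eV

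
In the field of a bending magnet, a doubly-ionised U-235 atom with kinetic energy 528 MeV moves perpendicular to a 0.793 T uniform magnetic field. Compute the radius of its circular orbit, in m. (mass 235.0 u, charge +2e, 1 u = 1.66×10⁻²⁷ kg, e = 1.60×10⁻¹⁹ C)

Convert the energy: K = 528 MeV = 8.45×10^-11 J.
v = √(2K/m) = √(2·8.45×10^-11/3.90×10^-25) = 2.08×10^7 m/s.
r = mv/(qB) = (3.90×10^-25)(2.08×10^7) / [(2×1.60×10^-19)(0.793)] = 32.0 m.

r ≈ 32.0 m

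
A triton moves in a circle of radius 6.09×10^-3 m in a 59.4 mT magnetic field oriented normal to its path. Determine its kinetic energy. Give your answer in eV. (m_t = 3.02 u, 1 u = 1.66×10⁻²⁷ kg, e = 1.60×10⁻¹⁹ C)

K ≈ 2.09 eV

v = qBr/m = (1×1.60×10^-19)(0.0594)(6.09×10^-3) / (5.01×10^-27) = 1.15×10^4 m/s.
K = ½mv² = 0.5·(5.01×10^-27)·(1.15×10^4)² = 3.34×10^-19 J = 2.09 eV.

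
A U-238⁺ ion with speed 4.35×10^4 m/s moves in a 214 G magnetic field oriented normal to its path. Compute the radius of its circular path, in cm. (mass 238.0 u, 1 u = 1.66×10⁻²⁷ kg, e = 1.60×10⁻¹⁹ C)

The magnetic force provides the centripetal force: qvB = mv²/r, so r = mv/(qB).
r = (3.95×10^-25 kg)(4.35×10^4 m/s) / [(1×1.60×10^-19 C)(0.0214 T)] = 5.02 m.

r ≈ 502 cm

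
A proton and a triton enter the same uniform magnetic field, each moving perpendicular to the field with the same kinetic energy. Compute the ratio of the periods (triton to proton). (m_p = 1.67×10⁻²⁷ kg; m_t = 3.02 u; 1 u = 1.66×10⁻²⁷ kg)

ratio ≈ 3.00

T = 2πm/(qB) is independent of speed, so T₂/T₁ = (m₂/q₂)/(m₁/q₁).
T_{triton}/T_{proton} = (5.01×10^-27/1e) / (1.67×10^-27/1e) = 3.00.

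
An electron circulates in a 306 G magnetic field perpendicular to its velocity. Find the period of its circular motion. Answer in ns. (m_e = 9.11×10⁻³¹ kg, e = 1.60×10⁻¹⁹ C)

T ≈ 1.17 ns

The cyclotron period is independent of speed: T = 2πm/(qB).
T = 2π(9.11×10^-31) / [(1×1.60×10^-19)(0.0306)] = 1.17×10^-9 s.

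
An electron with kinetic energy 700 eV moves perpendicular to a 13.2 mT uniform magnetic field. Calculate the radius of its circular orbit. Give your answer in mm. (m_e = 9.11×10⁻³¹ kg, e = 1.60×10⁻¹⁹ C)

r ≈ 6.76 mm

Convert the energy: K = 700 eV = 1.12×10^-16 J.
v = √(2K/m) = √(2·1.12×10^-16/9.11×10^-31) = 1.57×10^7 m/s.
r = mv/(qB) = (9.11×10^-31)(1.57×10^7) / [(1×1.60×10^-19)(0.0132)] = 6.76×10^-3 m.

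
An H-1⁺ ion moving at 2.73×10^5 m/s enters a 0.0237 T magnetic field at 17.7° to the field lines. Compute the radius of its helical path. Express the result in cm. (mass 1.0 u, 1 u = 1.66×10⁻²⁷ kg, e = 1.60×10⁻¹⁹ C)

r ≈ 3.63 cm

Only the perpendicular component v⊥ = v sin17.7° = 8.30×10^4 m/s is bent by the field.
r = m v⊥ /(qB) = (1.66×10^-27)(8.30×10^4) / [(1×1.60×10^-19)(0.0237)] = 0.0363 m.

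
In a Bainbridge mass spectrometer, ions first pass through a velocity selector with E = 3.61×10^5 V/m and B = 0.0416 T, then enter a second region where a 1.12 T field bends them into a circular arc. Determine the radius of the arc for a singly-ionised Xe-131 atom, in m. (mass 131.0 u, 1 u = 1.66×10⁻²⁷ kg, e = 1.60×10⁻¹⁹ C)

The selector passes v = E/B = 3.61×10^5/0.0416 = 8.68×10^6 m/s.
In the deflection region, r = mv/(qB₂) = (2.17×10^-25)(8.68×10^6) / [(1×1.60×10^-19)(1.12)] = 10.5 m.

r ≈ 10.5 m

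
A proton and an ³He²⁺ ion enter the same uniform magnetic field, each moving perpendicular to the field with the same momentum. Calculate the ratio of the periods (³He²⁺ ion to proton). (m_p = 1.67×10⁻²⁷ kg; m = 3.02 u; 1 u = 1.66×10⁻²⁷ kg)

ratio ≈ 1.50

T = 2πm/(qB) is independent of speed, so T₂/T₁ = (m₂/q₂)/(m₁/q₁).
T_{³He²⁺ ion}/T_{proton} = (5.01×10^-27/2e) / (1.67×10^-27/1e) = 1.50.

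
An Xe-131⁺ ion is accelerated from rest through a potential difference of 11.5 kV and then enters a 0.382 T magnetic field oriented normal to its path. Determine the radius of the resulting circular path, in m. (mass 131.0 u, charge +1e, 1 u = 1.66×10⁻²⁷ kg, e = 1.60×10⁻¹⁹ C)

The kinetic energy gained is K = qV = (1×1.60×10^-19)(1.15×10^4) = 1.84×10^-15 J.
v = √(2K/m) = 1.30×10^5 m/s.
r = mv/(qB) = (2.17×10^-25)(1.30×10^5) / [(1×1.60×10^-19)(0.382)] = 0.463 m.

r ≈ 0.463 m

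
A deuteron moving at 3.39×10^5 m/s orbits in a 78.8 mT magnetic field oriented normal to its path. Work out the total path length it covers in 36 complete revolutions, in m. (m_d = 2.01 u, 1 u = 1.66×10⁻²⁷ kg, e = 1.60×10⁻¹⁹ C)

L ≈ 20.3 m

r = mv/(qB) = 0.0897 m, so one revolution covers 2πr = 0.564 m.
In 36 revolutions: L = 36·2πr = 20.3 m.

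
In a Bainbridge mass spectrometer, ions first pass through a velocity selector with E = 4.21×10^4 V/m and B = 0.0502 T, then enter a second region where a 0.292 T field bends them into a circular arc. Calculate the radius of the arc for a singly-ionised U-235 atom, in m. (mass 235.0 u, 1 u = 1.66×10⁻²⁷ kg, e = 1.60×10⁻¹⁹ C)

The selector passes v = E/B = 4.21×10^4/0.0502 = 8.39×10^5 m/s.
In the deflection region, r = mv/(qB₂) = (3.90×10^-25)(8.39×10^5) / [(1×1.60×10^-19)(0.292)] = 7.00 m.

r ≈ 7.00 m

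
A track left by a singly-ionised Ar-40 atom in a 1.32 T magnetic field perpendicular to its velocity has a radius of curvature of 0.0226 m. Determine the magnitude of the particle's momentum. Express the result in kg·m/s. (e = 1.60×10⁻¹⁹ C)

Since qvB = mv²/r, the momentum p = mv = qBr.
p = (1×1.60×10^-19)(1.32)(0.0226) = 4.77×10^-21 kg·m/s.

p ≈ 4.77×10^-21 kg·m/s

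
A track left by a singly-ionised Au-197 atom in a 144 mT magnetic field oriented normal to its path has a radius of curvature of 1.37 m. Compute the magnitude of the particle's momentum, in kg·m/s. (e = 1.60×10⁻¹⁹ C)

p ≈ 3.16×10^-20 kg·m/s

Since qvB = mv²/r, the momentum p = mv = qBr.
p = (1×1.60×10^-19)(0.144)(1.37) = 3.16×10^-20 kg·m/s.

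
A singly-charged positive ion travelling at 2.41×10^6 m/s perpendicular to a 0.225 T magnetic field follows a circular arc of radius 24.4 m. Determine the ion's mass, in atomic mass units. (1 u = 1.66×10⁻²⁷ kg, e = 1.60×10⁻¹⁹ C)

qvB = mv²/r ⇒ m = qBr/v.
m = (1×1.60×10^-19)(0.225)(24.4) / (2.41×10^6) = 3.64×10^-25 kg = 220 u.

m ≈ 220 u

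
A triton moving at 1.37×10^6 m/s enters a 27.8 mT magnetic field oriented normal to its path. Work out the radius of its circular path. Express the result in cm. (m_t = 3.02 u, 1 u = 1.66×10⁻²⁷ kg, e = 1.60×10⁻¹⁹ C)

The magnetic force provides the centripetal force: qvB = mv²/r, so r = mv/(qB).
r = (5.01×10^-27 kg)(1.37×10^6 m/s) / [(1×1.60×10^-19 C)(0.0278 T)] = 1.54 m.

r ≈ 154 cm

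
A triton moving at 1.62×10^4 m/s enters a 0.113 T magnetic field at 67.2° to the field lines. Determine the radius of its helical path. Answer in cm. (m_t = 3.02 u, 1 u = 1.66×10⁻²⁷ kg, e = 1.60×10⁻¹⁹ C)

r ≈ 0.414 cm

Only the perpendicular component v⊥ = v sin67.2° = 1.49×10^4 m/s is bent by the field.
r = m v⊥ /(qB) = (5.01×10^-27)(1.49×10^4) / [(1×1.60×10^-19)(0.113)] = 4.14×10^-3 m.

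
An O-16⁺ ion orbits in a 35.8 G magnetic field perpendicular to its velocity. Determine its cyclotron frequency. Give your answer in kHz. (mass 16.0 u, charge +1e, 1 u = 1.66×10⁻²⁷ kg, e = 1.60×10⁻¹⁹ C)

f = qB/(2πm) = (1×1.60×10^-19)(3.58×10^-3) / [2π(2.66×10^-26)] = 3430 Hz.

f ≈ 3.43 kHz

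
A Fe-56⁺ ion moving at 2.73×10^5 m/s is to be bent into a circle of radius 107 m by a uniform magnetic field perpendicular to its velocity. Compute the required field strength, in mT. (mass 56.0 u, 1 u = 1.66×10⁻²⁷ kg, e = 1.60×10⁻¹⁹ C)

qvB = mv²/r gives B = mv/(qr).
B = (9.30×10^-26)(2.73×10^5) / [(1×1.60×10^-19)(107)] = 1.48×10^-3 T.

B ≈ 1.48 mT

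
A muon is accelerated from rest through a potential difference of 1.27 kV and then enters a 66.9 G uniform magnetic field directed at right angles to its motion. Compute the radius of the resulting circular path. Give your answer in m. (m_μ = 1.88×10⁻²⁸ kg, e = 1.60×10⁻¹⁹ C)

r ≈ 0.258 m

The kinetic energy gained is K = qV = (1×1.60×10^-19)(1270) = 2.03×10^-16 J.
v = √(2K/m) = 1.47×10^6 m/s.
r = mv/(qB) = (1.88×10^-28)(1.47×10^6) / [(1×1.60×10^-19)(6.69×10^-3)] = 0.258 m.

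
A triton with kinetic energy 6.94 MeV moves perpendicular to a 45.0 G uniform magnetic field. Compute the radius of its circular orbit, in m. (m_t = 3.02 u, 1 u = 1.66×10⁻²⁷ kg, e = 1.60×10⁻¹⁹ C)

r ≈ 147 m

Convert the energy: K = 6.94 MeV = 1.11×10^-12 J.
v = √(2K/m) = √(2·1.11×10^-12/5.01×10^-27) = 2.10×10^7 m/s.
r = mv/(qB) = (5.01×10^-27)(2.10×10^7) / [(1×1.60×10^-19)(4.50×10^-3)] = 147 m.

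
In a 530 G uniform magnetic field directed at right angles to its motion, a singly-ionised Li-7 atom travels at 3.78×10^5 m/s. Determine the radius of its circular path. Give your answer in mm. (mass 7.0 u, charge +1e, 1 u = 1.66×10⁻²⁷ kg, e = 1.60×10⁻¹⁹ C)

r ≈ 518 mm

The magnetic force provides the centripetal force: qvB = mv²/r, so r = mv/(qB).
r = (1.16×10^-26 kg)(3.78×10^5 m/s) / [(1×1.60×10^-19 C)(0.0530 T)] = 0.518 m.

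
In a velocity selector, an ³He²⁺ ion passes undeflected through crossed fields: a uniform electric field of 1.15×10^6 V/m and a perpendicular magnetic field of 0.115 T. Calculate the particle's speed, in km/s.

For zero net force, qE = qvB, so v = E/B.
v = (1.15×10^6) / (0.115) = 1.00×10^7 m/s.

v ≈ 10000 km/s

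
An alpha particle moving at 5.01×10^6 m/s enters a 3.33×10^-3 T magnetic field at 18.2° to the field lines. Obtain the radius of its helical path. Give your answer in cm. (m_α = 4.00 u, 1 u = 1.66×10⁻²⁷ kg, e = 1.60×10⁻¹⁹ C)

Only the perpendicular component v⊥ = v sin18.2° = 1.56×10^6 m/s is bent by the field.
r = m v⊥ /(qB) = (6.64×10^-27)(1.56×10^6) / [(2×1.60×10^-19)(3.33×10^-3)] = 9.75 m.

r ≈ 975 cm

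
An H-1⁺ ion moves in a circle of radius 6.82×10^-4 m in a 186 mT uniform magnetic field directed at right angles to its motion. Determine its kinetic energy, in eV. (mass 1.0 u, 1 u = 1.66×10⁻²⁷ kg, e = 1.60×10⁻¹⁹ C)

K ≈ 0.775 eV

v = qBr/m = (1×1.60×10^-19)(0.186)(6.82×10^-4) / (1.66×10^-27) = 1.22×10^4 m/s.
K = ½mv² = 0.5·(1.66×10^-27)·(1.22×10^4)² = 1.24×10^-19 J = 0.775 eV.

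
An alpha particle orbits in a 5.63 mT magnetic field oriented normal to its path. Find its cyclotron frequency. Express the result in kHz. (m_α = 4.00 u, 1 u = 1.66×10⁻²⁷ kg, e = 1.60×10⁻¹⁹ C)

f = qB/(2πm) = (2×1.60×10^-19)(5.63×10^-3) / [2π(6.64×10^-27)] = 4.32×10^4 Hz.

f ≈ 43.2 kHz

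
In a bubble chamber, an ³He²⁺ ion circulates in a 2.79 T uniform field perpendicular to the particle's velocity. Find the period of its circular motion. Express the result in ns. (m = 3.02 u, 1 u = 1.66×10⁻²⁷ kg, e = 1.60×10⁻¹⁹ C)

T ≈ 35.3 ns

The cyclotron period is independent of speed: T = 2πm/(qB).
T = 2π(5.01×10^-27) / [(2×1.60×10^-19)(2.79)] = 3.53×10^-8 s.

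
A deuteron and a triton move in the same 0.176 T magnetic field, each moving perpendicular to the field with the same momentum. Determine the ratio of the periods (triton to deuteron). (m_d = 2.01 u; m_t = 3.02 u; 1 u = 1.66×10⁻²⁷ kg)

T = 2πm/(qB) is independent of speed, so T₂/T₁ = (m₂/q₂)/(m₁/q₁).
T_{triton}/T_{deuteron} = (5.01×10^-27/1e) / (3.34×10^-27/1e) = 1.50.

ratio ≈ 1.50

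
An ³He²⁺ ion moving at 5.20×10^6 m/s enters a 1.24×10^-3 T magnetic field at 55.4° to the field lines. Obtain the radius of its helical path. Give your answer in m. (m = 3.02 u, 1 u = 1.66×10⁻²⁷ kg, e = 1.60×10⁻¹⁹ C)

Only the perpendicular component v⊥ = v sin55.4° = 4.28×10^6 m/s is bent by the field.
r = m v⊥ /(qB) = (5.01×10^-27)(4.28×10^6) / [(2×1.60×10^-19)(1.24×10^-3)] = 54.1 m.

r ≈ 54.1 m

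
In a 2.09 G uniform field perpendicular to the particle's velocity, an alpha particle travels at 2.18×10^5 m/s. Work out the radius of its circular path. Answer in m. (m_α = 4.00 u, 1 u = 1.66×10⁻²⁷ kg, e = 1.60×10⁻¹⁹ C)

r ≈ 21.6 m

The magnetic force provides the centripetal force: qvB = mv²/r, so r = mv/(qB).
r = (6.64×10^-27 kg)(2.18×10^5 m/s) / [(2×1.60×10^-19 C)(2.09×10^-4 T)] = 21.6 m.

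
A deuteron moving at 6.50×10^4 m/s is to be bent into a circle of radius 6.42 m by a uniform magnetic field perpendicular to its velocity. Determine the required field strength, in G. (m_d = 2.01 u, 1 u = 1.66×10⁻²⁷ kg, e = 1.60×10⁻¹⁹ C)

qvB = mv²/r gives B = mv/(qr).
B = (3.34×10^-27)(6.50×10^4) / [(1×1.60×10^-19)(6.42)] = 2.11×10^-4 T.

B ≈ 2.11 G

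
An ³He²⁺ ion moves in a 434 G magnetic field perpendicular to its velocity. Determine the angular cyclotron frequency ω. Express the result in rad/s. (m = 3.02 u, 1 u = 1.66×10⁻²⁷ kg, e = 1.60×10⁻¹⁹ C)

ω = qB/m = (2×1.60×10^-19)(0.0434) / (5.01×10^-27) = 2.77×10^6 rad/s.

ω ≈ 2.77×10^6 rad/s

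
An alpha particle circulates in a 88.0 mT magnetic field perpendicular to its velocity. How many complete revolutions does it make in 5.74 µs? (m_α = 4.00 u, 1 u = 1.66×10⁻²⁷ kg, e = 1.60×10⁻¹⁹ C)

N = 3

T = 2πm/(qB) = 2π(6.64×10^-27) / [(2×1.60×10^-19)(0.0880)] = 1.4815×10^-6 s.
N = t/T = 5.74×10^-6 / 1.4815×10^-6 ≈ 3.87, so 3 complete revolutions.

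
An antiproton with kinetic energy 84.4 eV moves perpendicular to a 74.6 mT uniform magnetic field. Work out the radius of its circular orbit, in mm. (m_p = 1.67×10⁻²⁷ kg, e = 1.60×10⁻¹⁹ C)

Convert the energy: K = 84.4 eV = 1.35×10^-17 J.
v = √(2K/m) = √(2·1.35×10^-17/1.67×10^-27) = 1.27×10^5 m/s.
r = mv/(qB) = (1.67×10^-27)(1.27×10^5) / [(1×1.60×10^-19)(0.0746)] = 0.0178 m.

r ≈ 17.8 mm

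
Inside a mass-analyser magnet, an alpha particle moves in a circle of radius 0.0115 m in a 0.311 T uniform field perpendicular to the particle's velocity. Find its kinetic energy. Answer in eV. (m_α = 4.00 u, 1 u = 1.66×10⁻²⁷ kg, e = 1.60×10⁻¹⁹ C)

K ≈ 616 eV

v = qBr/m = (2×1.60×10^-19)(0.311)(0.0115) / (6.64×10^-27) = 1.72×10^5 m/s.
K = ½mv² = 0.5·(6.64×10^-27)·(1.72×10^5)² = 9.86×10^-17 J = 616 eV.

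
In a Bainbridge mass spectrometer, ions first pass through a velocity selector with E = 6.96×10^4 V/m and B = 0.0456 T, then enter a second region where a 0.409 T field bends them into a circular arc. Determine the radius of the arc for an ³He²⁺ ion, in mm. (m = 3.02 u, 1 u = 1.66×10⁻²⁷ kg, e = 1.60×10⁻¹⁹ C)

r ≈ 58.5 mm

The selector passes v = E/B = 6.96×10^4/0.0456 = 1.53×10^6 m/s.
In the deflection region, r = mv/(qB₂) = (5.01×10^-27)(1.53×10^6) / [(2×1.60×10^-19)(0.409)] = 0.0585 m.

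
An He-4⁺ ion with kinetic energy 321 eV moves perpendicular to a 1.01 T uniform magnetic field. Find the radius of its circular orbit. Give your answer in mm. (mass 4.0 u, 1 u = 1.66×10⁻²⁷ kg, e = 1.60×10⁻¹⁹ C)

r ≈ 5.11 mm

Convert the energy: K = 321 eV = 5.14×10^-17 J.
v = √(2K/m) = √(2·5.14×10^-17/6.64×10^-27) = 1.24×10^5 m/s.
r = mv/(qB) = (6.64×10^-27)(1.24×10^5) / [(1×1.60×10^-19)(1.01)] = 5.11×10^-3 m.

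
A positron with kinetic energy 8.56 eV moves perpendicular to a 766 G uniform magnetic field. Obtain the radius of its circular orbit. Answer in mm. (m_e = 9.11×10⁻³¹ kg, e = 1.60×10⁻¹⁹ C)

r ≈ 0.129 mm

Convert the energy: K = 8.56 eV = 1.37×10^-18 J.
v = √(2K/m) = √(2·1.37×10^-18/9.11×10^-31) = 1.73×10^6 m/s.
r = mv/(qB) = (9.11×10^-31)(1.73×10^6) / [(1×1.60×10^-19)(0.0766)] = 1.29×10^-4 m.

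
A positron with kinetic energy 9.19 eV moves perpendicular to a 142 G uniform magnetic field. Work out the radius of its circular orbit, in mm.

r ≈ 0.720 mm

Convert the energy: K = 9.19 eV = 1.47×10^-18 J.
v = √(2K/m) = √(2·1.47×10^-18/9.11×10^-31) = 1.80×10^6 m/s.
r = mv/(qB) = (9.11×10^-31)(1.80×10^6) / [(1×1.60×10^-19)(0.0142)] = 7.20×10^-4 m.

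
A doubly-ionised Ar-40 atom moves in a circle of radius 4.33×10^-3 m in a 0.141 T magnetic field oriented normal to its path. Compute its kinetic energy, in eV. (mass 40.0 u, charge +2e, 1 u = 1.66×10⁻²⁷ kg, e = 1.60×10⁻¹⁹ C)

v = qBr/m = (2×1.60×10^-19)(0.141)(4.33×10^-3) / (6.64×10^-26) = 2940 m/s.
K = ½mv² = 0.5·(6.64×10^-26)·(2940)² = 2.87×10^-19 J = 1.80 eV.

K ≈ 1.80 eV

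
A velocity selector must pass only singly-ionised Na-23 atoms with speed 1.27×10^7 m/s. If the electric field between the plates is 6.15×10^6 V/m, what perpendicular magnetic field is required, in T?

qE = qvB ⇒ B = E/v = (6.15×10^6) / (1.27×10^7) = 0.484 T.

B ≈ 0.484 T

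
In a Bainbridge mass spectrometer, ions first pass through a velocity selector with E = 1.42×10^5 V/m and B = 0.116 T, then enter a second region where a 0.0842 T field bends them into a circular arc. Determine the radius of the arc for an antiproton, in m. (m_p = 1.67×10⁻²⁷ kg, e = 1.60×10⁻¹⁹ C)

The selector passes v = E/B = 1.42×10^5/0.116 = 1.22×10^6 m/s.
In the deflection region, r = mv/(qB₂) = (1.67×10^-27)(1.22×10^6) / [(1×1.60×10^-19)(0.0842)] = 0.152 m.

r ≈ 0.152 m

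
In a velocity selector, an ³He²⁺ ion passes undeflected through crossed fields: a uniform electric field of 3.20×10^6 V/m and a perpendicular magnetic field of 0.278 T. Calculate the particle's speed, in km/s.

v ≈ 11500 km/s

For zero net force, qE = qvB, so v = E/B.
v = (3.20×10^6) / (0.278) = 1.15×10^7 m/s.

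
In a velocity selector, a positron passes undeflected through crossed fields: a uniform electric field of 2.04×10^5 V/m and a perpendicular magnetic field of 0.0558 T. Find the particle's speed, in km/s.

v ≈ 3660 km/s

For zero net force, qE = qvB, so v = E/B.
v = (2.04×10^5) / (0.0558) = 3.66×10^6 m/s.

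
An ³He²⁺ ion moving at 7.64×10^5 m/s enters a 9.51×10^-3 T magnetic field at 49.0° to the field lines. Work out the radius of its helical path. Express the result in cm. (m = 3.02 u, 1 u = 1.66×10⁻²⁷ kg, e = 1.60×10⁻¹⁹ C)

Only the perpendicular component v⊥ = v sin49.0° = 5.77×10^5 m/s is bent by the field.
r = m v⊥ /(qB) = (5.01×10^-27)(5.77×10^5) / [(2×1.60×10^-19)(9.51×10^-3)] = 0.950 m.

r ≈ 95.0 cm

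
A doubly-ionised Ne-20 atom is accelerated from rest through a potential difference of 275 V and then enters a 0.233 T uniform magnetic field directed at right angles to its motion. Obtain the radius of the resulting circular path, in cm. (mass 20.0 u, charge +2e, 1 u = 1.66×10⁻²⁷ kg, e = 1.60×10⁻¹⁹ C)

The kinetic energy gained is K = qV = (2×1.60×10^-19)(275) = 8.80×10^-17 J.
v = √(2K/m) = 7.28×10^4 m/s.
r = mv/(qB) = (3.32×10^-26)(7.28×10^4) / [(2×1.60×10^-19)(0.233)] = 0.0324 m.

r ≈ 3.24 cm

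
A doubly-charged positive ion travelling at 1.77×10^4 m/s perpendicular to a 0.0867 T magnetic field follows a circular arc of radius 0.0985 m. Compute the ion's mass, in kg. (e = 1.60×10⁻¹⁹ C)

m ≈ 1.54×10^-25 kg

qvB = mv²/r ⇒ m = qBr/v.
m = (2×1.60×10^-19)(0.0867)(0.0985) / (1.77×10^4) = 1.54×10^-25 kg.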